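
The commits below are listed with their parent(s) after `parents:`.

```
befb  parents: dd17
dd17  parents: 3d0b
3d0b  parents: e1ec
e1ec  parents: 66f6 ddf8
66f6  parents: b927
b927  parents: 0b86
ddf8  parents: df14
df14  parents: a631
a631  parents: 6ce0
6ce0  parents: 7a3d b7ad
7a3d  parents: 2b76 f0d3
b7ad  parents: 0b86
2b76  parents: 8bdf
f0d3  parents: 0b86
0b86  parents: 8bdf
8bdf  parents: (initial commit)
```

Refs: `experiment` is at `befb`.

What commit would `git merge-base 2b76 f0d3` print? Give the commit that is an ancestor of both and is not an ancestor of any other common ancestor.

Ancestors of 2b76: {2b76, 8bdf}.
Ancestors of f0d3: {0b86, 8bdf, f0d3}.
Common ancestors: {8bdf}.
The only common ancestor is 8bdf, so it is the merge base.

8bdf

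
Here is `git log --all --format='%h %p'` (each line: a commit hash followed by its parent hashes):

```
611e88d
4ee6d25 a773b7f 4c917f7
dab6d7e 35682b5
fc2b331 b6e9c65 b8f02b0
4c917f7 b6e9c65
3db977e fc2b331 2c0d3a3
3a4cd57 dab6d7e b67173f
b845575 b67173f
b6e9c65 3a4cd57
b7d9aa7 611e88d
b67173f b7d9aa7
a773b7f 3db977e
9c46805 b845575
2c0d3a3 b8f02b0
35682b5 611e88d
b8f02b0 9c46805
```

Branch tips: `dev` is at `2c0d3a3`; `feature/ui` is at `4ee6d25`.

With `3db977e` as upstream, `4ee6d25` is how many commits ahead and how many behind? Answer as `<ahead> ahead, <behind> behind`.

3 ahead, 0 behind

Reachable from 4ee6d25: {2c0d3a3, 35682b5, 3a4cd57, 3db977e, 4c917f7, 4ee6d25, 611e88d, 9c46805, a773b7f, b67173f, b6e9c65, b7d9aa7, b845575, b8f02b0, dab6d7e, fc2b331}.
Reachable from 3db977e: {2c0d3a3, 35682b5, 3a4cd57, 3db977e, 611e88d, 9c46805, b67173f, b6e9c65, b7d9aa7, b845575, b8f02b0, dab6d7e, fc2b331}.
Only in 4ee6d25's history (ahead): {4c917f7, 4ee6d25, a773b7f} — 3.
Only in 3db977e's history (behind): {} — 0.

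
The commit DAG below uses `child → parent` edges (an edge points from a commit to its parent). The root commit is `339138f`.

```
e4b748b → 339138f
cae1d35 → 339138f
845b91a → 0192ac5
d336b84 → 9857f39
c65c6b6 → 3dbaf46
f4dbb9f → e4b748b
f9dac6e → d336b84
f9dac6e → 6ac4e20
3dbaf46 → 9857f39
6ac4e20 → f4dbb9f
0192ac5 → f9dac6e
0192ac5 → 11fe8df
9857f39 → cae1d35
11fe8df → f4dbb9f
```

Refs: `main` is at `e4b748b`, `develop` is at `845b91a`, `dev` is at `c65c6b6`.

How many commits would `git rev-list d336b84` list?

4

Walking parent pointers from d336b84: reachable set = {339138f, 9857f39, cae1d35, d336b84}.
That is 4 commits.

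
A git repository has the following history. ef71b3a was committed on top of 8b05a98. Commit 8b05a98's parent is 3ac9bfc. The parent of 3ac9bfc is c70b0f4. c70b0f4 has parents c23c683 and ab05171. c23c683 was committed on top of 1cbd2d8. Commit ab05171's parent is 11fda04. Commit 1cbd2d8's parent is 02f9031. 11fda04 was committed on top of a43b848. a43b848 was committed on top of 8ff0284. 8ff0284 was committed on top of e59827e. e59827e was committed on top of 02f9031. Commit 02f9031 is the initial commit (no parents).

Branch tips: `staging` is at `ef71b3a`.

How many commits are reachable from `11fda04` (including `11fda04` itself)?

5

Walking parent pointers from 11fda04: reachable set = {02f9031, 11fda04, 8ff0284, a43b848, e59827e}.
That is 5 commits.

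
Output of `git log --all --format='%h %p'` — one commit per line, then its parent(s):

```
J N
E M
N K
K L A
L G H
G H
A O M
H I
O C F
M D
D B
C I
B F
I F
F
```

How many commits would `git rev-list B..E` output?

3

Reachable from E: {B, D, E, F, M}.
Reachable from B: {B, F}.
In E's history but not B's: {D, E, M} — 3 commits.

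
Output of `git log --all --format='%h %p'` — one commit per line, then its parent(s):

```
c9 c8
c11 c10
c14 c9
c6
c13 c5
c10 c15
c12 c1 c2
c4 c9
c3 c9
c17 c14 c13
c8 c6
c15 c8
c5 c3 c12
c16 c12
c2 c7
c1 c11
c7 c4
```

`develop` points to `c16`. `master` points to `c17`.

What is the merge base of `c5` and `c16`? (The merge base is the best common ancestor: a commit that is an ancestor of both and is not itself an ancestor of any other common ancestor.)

c12

Ancestors of c5: {c1, c10, c11, c12, c15, c2, c3, c4, c5, c6, c7, c8, c9}.
Ancestors of c16: {c1, c10, c11, c12, c15, c16, c2, c4, c6, c7, c8, c9}.
Common ancestors: {c1, c10, c11, c12, c15, c2, c4, c6, c7, c8, c9}.
Among these, c12 is not an ancestor of any other common ancestor — it is the merge base.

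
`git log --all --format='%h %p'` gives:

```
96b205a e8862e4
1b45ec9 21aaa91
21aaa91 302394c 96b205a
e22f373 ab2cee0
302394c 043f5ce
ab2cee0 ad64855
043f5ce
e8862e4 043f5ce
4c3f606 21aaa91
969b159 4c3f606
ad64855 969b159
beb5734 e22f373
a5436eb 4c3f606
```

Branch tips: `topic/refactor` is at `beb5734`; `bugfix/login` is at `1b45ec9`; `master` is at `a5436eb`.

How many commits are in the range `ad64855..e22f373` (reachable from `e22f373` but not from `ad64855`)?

Reachable from e22f373: {043f5ce, 21aaa91, 302394c, 4c3f606, 969b159, 96b205a, ab2cee0, ad64855, e22f373, e8862e4}.
Reachable from ad64855: {043f5ce, 21aaa91, 302394c, 4c3f606, 969b159, 96b205a, ad64855, e8862e4}.
In e22f373's history but not ad64855's: {ab2cee0, e22f373} — 2 commits.

2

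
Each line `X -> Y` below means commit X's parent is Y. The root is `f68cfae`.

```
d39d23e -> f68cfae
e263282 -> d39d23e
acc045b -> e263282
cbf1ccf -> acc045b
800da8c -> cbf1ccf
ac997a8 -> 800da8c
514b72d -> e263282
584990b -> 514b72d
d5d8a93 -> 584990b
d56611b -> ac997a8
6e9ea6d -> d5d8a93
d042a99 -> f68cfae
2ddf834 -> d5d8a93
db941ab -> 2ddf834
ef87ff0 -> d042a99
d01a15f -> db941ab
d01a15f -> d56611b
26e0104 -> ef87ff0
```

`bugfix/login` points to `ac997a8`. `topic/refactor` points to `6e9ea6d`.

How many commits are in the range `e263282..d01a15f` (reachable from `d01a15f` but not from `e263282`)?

11

Reachable from d01a15f: {2ddf834, 514b72d, 584990b, 800da8c, ac997a8, acc045b, cbf1ccf, d01a15f, d39d23e, d56611b, d5d8a93, db941ab, e263282, f68cfae}.
Reachable from e263282: {d39d23e, e263282, f68cfae}.
In d01a15f's history but not e263282's: {2ddf834, 514b72d, 584990b, 800da8c, ac997a8, acc045b, cbf1ccf, d01a15f, d56611b, d5d8a93, db941ab} — 11 commits.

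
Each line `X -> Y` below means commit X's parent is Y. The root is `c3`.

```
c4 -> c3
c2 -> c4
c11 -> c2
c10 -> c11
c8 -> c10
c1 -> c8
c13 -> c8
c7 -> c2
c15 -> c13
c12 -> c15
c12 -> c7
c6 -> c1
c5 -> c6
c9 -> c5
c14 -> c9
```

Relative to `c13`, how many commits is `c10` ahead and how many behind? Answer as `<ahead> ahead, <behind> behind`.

Reachable from c10: {c10, c11, c2, c3, c4}.
Reachable from c13: {c10, c11, c13, c2, c3, c4, c8}.
Only in c10's history (ahead): {} — 0.
Only in c13's history (behind): {c13, c8} — 2.

0 ahead, 2 behind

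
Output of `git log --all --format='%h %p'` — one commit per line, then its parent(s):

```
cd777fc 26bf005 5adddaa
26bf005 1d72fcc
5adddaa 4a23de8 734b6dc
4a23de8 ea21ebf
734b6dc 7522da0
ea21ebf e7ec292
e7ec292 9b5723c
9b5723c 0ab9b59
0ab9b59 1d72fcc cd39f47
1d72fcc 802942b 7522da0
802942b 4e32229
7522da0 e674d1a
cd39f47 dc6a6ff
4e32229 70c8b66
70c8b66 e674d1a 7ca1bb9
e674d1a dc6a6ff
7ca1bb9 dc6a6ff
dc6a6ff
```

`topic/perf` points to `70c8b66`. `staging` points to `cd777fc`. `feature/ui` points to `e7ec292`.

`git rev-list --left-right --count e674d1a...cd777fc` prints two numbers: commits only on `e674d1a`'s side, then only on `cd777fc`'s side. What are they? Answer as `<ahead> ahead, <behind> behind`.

0 ahead, 16 behind

Reachable from e674d1a: {dc6a6ff, e674d1a}.
Reachable from cd777fc: {0ab9b59, 1d72fcc, 26bf005, 4a23de8, 4e32229, 5adddaa, 70c8b66, 734b6dc, 7522da0, 7ca1bb9, 802942b, 9b5723c, cd39f47, cd777fc, dc6a6ff, e674d1a, e7ec292, ea21ebf}.
Only in e674d1a's history (ahead): {} — 0.
Only in cd777fc's history (behind): {0ab9b59, 1d72fcc, 26bf005, 4a23de8, 4e32229, 5adddaa, 70c8b66, 734b6dc, 7522da0, 7ca1bb9, 802942b, 9b5723c, cd39f47, cd777fc, e7ec292, ea21ebf} — 16.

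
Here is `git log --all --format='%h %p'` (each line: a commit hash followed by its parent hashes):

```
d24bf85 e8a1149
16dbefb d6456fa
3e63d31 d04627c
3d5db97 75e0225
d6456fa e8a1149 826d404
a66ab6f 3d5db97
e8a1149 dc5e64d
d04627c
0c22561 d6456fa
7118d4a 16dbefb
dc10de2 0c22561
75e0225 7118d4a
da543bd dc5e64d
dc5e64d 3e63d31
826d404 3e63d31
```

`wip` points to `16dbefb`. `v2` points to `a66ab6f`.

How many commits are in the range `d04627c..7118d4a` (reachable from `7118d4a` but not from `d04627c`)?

7

Reachable from 7118d4a: {16dbefb, 3e63d31, 7118d4a, 826d404, d04627c, d6456fa, dc5e64d, e8a1149}.
Reachable from d04627c: {d04627c}.
In 7118d4a's history but not d04627c's: {16dbefb, 3e63d31, 7118d4a, 826d404, d6456fa, dc5e64d, e8a1149} — 7 commits.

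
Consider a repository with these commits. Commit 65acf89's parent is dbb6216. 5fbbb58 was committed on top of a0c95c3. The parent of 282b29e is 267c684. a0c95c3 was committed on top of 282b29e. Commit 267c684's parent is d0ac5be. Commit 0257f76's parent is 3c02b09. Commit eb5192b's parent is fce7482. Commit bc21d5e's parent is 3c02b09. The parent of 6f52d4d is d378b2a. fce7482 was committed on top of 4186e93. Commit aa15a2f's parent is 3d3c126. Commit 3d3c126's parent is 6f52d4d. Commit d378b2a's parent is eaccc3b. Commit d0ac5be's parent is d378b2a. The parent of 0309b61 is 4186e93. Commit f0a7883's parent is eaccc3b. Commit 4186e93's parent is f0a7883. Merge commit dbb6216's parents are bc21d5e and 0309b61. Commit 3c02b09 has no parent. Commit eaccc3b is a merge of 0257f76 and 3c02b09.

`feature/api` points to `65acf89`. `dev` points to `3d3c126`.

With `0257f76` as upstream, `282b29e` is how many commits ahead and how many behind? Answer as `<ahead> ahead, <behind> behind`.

5 ahead, 0 behind

Reachable from 282b29e: {0257f76, 267c684, 282b29e, 3c02b09, d0ac5be, d378b2a, eaccc3b}.
Reachable from 0257f76: {0257f76, 3c02b09}.
Only in 282b29e's history (ahead): {267c684, 282b29e, d0ac5be, d378b2a, eaccc3b} — 5.
Only in 0257f76's history (behind): {} — 0.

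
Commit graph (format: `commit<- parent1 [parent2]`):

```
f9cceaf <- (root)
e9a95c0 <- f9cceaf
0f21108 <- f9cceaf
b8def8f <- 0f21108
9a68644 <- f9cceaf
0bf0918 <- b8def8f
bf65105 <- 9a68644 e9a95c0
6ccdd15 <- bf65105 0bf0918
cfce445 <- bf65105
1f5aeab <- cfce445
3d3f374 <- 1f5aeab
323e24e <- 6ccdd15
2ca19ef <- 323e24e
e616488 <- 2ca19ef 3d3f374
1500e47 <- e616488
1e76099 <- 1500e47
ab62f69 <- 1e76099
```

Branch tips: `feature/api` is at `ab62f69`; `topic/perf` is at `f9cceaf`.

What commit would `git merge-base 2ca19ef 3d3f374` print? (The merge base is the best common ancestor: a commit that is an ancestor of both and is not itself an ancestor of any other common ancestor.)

bf65105

Ancestors of 2ca19ef: {0bf0918, 0f21108, 2ca19ef, 323e24e, 6ccdd15, 9a68644, b8def8f, bf65105, e9a95c0, f9cceaf}.
Ancestors of 3d3f374: {1f5aeab, 3d3f374, 9a68644, bf65105, cfce445, e9a95c0, f9cceaf}.
Common ancestors: {9a68644, bf65105, e9a95c0, f9cceaf}.
Among these, bf65105 is not an ancestor of any other common ancestor — it is the merge base.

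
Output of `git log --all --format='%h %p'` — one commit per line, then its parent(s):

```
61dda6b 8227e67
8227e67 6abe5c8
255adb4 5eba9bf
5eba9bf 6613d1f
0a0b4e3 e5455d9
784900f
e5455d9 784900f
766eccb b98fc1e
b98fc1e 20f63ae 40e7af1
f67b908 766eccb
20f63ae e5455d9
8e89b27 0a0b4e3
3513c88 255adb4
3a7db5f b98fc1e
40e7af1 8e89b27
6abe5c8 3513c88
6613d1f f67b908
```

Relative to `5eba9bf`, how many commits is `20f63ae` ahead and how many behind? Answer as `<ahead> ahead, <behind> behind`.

Reachable from 20f63ae: {20f63ae, 784900f, e5455d9}.
Reachable from 5eba9bf: {0a0b4e3, 20f63ae, 40e7af1, 5eba9bf, 6613d1f, 766eccb, 784900f, 8e89b27, b98fc1e, e5455d9, f67b908}.
Only in 20f63ae's history (ahead): {} — 0.
Only in 5eba9bf's history (behind): {0a0b4e3, 40e7af1, 5eba9bf, 6613d1f, 766eccb, 8e89b27, b98fc1e, f67b908} — 8.

0 ahead, 8 behind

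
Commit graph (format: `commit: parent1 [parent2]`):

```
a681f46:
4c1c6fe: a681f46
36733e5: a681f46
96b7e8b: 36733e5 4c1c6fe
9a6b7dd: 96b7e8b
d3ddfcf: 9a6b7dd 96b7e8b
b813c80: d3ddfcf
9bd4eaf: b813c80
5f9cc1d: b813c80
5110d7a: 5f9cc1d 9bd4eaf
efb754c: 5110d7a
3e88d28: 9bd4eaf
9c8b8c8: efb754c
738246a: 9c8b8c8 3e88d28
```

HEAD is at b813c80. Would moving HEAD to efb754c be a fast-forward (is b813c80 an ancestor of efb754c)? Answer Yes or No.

A fast-forward from b813c80 to efb754c is possible iff b813c80 is an ancestor of efb754c.
Ancestors of efb754c: {36733e5, 4c1c6fe, 5110d7a, 5f9cc1d, 96b7e8b, 9a6b7dd, 9bd4eaf, a681f46, b813c80, d3ddfcf, efb754c}.
b813c80 is among them, so fast-forward is possible.

Yes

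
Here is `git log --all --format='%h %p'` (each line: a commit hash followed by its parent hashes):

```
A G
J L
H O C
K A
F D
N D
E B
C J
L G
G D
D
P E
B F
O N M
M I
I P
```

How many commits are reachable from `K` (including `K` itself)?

Walking parent pointers from K: reachable set = {A, D, G, K}.
That is 4 commits.

4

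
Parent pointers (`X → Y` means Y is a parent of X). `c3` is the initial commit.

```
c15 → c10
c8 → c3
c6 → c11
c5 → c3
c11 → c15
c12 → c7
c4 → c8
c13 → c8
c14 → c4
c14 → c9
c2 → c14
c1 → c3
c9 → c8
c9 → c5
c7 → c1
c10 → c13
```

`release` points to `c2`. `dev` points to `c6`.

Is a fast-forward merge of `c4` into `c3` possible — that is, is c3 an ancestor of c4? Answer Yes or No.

A fast-forward from c3 to c4 is possible iff c3 is an ancestor of c4.
Ancestors of c4: {c3, c4, c8}.
c3 is among them, so fast-forward is possible.

Yes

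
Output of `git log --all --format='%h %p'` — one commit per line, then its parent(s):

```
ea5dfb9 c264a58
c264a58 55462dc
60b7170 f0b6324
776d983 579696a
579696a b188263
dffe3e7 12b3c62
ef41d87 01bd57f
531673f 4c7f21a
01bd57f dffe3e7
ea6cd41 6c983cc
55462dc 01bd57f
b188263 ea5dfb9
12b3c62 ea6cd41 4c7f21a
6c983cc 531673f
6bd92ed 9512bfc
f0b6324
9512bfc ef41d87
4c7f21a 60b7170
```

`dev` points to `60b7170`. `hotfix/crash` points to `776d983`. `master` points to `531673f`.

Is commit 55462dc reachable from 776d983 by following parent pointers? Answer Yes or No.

Yes

Ancestors of 776d983 (commits reachable by following parents): {01bd57f, 12b3c62, 4c7f21a, 531673f, 55462dc, 579696a, 60b7170, 6c983cc, 776d983, b188263, c264a58, dffe3e7, ea5dfb9, ea6cd41, f0b6324}.
55462dc is in that set, so it is an ancestor of 776d983.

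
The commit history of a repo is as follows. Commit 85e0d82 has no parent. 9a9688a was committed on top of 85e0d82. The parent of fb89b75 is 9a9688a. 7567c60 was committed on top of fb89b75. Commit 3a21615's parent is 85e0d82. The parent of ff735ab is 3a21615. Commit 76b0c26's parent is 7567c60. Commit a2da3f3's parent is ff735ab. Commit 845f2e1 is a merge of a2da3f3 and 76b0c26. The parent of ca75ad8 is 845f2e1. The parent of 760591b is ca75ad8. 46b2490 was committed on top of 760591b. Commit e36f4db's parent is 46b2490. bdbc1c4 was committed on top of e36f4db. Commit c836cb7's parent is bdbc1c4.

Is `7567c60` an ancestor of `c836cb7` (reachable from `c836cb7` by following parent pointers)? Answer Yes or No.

Ancestors of c836cb7 (commits reachable by following parents): {3a21615, 46b2490, 7567c60, 760591b, 76b0c26, 845f2e1, 85e0d82, 9a9688a, a2da3f3, bdbc1c4, c836cb7, ca75ad8, e36f4db, fb89b75, ff735ab}.
7567c60 is in that set, so it is an ancestor of c836cb7.

Yes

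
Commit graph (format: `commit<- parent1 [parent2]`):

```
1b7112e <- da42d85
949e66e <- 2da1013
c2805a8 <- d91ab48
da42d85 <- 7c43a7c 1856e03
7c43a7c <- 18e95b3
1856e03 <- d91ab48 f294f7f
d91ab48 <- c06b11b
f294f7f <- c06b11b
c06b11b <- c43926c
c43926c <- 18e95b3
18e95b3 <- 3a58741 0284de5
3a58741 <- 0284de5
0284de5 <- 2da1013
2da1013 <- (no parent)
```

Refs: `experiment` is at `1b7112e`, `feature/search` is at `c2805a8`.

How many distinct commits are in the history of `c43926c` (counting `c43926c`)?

5

Walking parent pointers from c43926c: reachable set = {0284de5, 18e95b3, 2da1013, 3a58741, c43926c}.
That is 5 commits.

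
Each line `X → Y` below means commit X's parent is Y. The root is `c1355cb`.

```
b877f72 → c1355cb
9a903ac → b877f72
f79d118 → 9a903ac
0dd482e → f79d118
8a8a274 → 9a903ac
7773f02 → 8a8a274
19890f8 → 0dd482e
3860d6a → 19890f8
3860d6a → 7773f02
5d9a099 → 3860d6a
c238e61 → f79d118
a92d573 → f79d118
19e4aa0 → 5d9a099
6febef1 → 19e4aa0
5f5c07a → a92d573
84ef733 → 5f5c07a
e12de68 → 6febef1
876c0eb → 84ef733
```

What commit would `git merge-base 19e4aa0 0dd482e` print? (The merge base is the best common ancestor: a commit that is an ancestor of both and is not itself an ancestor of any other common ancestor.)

0dd482e

Ancestors of 19e4aa0: {0dd482e, 19890f8, 19e4aa0, 3860d6a, 5d9a099, 7773f02, 8a8a274, 9a903ac, b877f72, c1355cb, f79d118}.
Ancestors of 0dd482e: {0dd482e, 9a903ac, b877f72, c1355cb, f79d118}.
Common ancestors: {0dd482e, 9a903ac, b877f72, c1355cb, f79d118}.
Among these, 0dd482e is not an ancestor of any other common ancestor — it is the merge base.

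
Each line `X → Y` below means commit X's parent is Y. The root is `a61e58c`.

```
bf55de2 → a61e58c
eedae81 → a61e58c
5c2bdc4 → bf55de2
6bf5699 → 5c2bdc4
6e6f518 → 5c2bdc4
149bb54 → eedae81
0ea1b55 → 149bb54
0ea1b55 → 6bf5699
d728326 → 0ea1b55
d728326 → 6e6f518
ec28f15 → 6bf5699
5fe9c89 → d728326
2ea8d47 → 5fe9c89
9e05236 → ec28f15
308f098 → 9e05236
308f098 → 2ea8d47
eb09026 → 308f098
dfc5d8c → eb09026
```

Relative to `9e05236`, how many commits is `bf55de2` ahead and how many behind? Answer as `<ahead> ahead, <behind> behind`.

Reachable from bf55de2: {a61e58c, bf55de2}.
Reachable from 9e05236: {5c2bdc4, 6bf5699, 9e05236, a61e58c, bf55de2, ec28f15}.
Only in bf55de2's history (ahead): {} — 0.
Only in 9e05236's history (behind): {5c2bdc4, 6bf5699, 9e05236, ec28f15} — 4.

0 ahead, 4 behind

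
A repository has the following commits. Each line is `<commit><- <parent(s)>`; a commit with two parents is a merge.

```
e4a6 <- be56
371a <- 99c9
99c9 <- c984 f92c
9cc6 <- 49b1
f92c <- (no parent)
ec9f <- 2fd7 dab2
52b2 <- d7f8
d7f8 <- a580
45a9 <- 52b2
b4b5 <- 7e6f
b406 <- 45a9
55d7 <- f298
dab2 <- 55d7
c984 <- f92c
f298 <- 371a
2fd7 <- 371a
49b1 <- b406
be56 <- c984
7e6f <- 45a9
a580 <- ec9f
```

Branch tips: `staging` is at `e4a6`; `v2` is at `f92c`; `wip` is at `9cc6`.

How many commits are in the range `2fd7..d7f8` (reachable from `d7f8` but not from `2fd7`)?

Reachable from d7f8: {2fd7, 371a, 55d7, 99c9, a580, c984, d7f8, dab2, ec9f, f298, f92c}.
Reachable from 2fd7: {2fd7, 371a, 99c9, c984, f92c}.
In d7f8's history but not 2fd7's: {55d7, a580, d7f8, dab2, ec9f, f298} — 6 commits.

6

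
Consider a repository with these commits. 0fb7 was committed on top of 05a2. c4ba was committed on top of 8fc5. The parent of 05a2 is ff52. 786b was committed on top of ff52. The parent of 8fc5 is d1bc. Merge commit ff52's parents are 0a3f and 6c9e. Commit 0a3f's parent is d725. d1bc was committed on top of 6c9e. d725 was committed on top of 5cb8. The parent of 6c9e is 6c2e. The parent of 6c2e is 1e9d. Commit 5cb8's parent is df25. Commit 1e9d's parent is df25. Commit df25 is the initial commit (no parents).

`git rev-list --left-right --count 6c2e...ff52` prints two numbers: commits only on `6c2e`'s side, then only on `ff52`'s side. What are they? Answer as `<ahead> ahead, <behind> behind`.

0 ahead, 5 behind

Reachable from 6c2e: {1e9d, 6c2e, df25}.
Reachable from ff52: {0a3f, 1e9d, 5cb8, 6c2e, 6c9e, d725, df25, ff52}.
Only in 6c2e's history (ahead): {} — 0.
Only in ff52's history (behind): {0a3f, 5cb8, 6c9e, d725, ff52} — 5.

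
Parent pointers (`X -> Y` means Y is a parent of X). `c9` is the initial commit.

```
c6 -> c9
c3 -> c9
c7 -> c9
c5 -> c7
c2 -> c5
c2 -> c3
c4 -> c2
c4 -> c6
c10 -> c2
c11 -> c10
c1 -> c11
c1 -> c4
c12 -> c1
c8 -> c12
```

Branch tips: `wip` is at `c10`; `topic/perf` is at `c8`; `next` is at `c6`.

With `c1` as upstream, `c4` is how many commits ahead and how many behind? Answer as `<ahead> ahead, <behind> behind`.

0 ahead, 3 behind

Reachable from c4: {c2, c3, c4, c5, c6, c7, c9}.
Reachable from c1: {c1, c10, c11, c2, c3, c4, c5, c6, c7, c9}.
Only in c4's history (ahead): {} — 0.
Only in c1's history (behind): {c1, c10, c11} — 3.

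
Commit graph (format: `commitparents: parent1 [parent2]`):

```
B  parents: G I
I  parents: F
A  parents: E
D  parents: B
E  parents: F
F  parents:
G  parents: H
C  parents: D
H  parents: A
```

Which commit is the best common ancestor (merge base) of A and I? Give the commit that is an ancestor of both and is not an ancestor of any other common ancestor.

F

Ancestors of A: {A, E, F}.
Ancestors of I: {F, I}.
Common ancestors: {F}.
The only common ancestor is F, so it is the merge base.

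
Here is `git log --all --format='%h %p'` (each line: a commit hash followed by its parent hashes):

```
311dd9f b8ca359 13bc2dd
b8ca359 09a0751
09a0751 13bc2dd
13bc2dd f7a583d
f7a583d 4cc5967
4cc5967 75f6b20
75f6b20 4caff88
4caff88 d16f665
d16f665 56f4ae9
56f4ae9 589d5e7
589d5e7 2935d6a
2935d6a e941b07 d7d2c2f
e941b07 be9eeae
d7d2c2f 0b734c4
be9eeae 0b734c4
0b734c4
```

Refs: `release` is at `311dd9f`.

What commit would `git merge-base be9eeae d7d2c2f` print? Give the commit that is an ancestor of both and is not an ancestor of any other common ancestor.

Ancestors of be9eeae: {0b734c4, be9eeae}.
Ancestors of d7d2c2f: {0b734c4, d7d2c2f}.
Common ancestors: {0b734c4}.
The only common ancestor is 0b734c4, so it is the merge base.

0b734c4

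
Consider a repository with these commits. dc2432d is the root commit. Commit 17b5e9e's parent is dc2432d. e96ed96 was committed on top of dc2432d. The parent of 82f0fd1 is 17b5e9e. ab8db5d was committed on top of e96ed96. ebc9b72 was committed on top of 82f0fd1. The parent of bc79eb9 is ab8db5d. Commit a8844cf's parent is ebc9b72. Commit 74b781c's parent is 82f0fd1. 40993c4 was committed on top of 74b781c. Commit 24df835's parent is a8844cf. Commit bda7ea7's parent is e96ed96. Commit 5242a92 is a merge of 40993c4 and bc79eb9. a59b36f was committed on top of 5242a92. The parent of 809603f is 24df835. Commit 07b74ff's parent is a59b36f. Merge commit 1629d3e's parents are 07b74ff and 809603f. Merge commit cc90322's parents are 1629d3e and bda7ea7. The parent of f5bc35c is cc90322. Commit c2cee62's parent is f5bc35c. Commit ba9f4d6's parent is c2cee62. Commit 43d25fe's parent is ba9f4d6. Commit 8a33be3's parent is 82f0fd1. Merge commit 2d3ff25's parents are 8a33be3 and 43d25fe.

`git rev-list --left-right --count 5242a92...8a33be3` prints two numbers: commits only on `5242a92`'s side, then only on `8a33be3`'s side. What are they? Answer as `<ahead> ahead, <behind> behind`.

6 ahead, 1 behind

Reachable from 5242a92: {17b5e9e, 40993c4, 5242a92, 74b781c, 82f0fd1, ab8db5d, bc79eb9, dc2432d, e96ed96}.
Reachable from 8a33be3: {17b5e9e, 82f0fd1, 8a33be3, dc2432d}.
Only in 5242a92's history (ahead): {40993c4, 5242a92, 74b781c, ab8db5d, bc79eb9, e96ed96} — 6.
Only in 8a33be3's history (behind): {8a33be3} — 1.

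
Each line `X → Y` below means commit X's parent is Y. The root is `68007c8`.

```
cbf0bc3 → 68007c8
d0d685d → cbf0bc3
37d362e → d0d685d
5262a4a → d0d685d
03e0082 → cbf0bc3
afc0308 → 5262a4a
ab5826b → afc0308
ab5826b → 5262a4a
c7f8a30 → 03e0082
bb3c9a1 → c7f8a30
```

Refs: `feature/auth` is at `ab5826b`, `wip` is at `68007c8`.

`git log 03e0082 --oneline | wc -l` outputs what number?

3

Walking parent pointers from 03e0082: reachable set = {03e0082, 68007c8, cbf0bc3}.
That is 3 commits.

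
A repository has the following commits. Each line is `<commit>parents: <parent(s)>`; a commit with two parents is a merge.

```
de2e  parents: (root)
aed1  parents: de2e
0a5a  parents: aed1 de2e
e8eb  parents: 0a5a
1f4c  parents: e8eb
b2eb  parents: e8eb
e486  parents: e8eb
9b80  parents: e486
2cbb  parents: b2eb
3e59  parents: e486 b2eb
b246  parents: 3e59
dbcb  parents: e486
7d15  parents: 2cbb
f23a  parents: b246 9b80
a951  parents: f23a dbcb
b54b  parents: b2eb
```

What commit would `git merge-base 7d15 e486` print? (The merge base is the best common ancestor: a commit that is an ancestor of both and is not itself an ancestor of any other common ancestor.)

e8eb

Ancestors of 7d15: {0a5a, 2cbb, 7d15, aed1, b2eb, de2e, e8eb}.
Ancestors of e486: {0a5a, aed1, de2e, e486, e8eb}.
Common ancestors: {0a5a, aed1, de2e, e8eb}.
Among these, e8eb is not an ancestor of any other common ancestor — it is the merge base.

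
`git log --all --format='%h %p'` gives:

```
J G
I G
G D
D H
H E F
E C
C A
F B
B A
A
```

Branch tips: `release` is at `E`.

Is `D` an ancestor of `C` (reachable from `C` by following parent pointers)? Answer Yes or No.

Ancestors of C: {A, C}.
D is not in that set, so it is not an ancestor of C.

No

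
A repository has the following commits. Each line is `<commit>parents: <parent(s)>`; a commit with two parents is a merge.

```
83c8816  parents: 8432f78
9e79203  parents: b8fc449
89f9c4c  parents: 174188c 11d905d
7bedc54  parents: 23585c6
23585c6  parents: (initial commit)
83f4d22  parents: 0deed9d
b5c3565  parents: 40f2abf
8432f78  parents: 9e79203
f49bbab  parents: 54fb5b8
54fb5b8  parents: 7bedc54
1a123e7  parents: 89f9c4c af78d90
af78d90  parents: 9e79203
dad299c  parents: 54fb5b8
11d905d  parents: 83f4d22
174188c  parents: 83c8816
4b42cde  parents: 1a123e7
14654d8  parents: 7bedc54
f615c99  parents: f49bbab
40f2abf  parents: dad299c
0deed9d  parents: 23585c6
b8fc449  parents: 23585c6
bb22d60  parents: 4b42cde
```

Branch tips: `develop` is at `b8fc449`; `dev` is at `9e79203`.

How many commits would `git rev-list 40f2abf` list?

Walking parent pointers from 40f2abf: reachable set = {23585c6, 40f2abf, 54fb5b8, 7bedc54, dad299c}.
That is 5 commits.

5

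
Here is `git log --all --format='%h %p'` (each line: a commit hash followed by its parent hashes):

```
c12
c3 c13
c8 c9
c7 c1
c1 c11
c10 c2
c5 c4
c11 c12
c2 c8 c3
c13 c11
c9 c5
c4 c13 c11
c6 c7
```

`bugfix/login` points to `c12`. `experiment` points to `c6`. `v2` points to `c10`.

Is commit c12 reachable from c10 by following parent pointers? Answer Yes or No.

Ancestors of c10 (commits reachable by following parents): {c10, c11, c12, c13, c2, c3, c4, c5, c8, c9}.
c12 is in that set, so it is an ancestor of c10.

Yes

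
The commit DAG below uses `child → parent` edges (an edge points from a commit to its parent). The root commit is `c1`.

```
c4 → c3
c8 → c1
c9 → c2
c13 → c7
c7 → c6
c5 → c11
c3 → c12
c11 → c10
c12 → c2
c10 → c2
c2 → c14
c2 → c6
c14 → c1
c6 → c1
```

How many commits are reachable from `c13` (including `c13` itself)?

Walking parent pointers from c13: reachable set = {c1, c13, c6, c7}.
That is 4 commits.

4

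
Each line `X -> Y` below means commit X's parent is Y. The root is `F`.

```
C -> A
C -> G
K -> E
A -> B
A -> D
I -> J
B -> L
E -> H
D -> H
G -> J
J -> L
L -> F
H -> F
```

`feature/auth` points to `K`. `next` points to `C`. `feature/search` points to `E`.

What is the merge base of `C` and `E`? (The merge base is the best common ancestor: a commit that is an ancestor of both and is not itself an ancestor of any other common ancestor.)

H

Ancestors of C: {A, B, C, D, F, G, H, J, L}.
Ancestors of E: {E, F, H}.
Common ancestors: {F, H}.
Among these, H is not an ancestor of any other common ancestor — it is the merge base.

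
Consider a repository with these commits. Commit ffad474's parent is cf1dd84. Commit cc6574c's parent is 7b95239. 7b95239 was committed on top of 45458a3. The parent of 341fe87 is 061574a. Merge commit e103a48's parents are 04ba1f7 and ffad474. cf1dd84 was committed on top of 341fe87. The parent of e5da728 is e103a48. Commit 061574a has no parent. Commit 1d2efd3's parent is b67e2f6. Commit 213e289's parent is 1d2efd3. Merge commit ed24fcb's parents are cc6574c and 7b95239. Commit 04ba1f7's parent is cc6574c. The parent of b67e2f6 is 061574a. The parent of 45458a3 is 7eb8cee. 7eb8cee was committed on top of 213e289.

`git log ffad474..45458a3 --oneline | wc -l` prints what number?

Reachable from 45458a3: {061574a, 1d2efd3, 213e289, 45458a3, 7eb8cee, b67e2f6}.
Reachable from ffad474: {061574a, 341fe87, cf1dd84, ffad474}.
In 45458a3's history but not ffad474's: {1d2efd3, 213e289, 45458a3, 7eb8cee, b67e2f6} — 5 commits.

5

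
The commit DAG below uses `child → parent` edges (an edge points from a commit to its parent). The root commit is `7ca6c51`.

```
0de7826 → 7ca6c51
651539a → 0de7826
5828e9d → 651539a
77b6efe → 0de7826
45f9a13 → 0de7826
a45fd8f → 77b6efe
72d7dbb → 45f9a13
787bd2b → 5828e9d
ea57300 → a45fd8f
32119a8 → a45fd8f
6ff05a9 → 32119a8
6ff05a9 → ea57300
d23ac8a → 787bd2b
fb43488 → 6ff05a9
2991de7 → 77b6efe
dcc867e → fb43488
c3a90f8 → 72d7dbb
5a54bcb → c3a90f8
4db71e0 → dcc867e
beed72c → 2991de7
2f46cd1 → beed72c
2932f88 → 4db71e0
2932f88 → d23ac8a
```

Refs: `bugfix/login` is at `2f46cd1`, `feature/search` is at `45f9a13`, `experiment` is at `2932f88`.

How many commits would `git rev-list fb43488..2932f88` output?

Reachable from 2932f88: {0de7826, 2932f88, 32119a8, 4db71e0, 5828e9d, 651539a, 6ff05a9, 77b6efe, 787bd2b, 7ca6c51, a45fd8f, d23ac8a, dcc867e, ea57300, fb43488}.
Reachable from fb43488: {0de7826, 32119a8, 6ff05a9, 77b6efe, 7ca6c51, a45fd8f, ea57300, fb43488}.
In 2932f88's history but not fb43488's: {2932f88, 4db71e0, 5828e9d, 651539a, 787bd2b, d23ac8a, dcc867e} — 7 commits.

7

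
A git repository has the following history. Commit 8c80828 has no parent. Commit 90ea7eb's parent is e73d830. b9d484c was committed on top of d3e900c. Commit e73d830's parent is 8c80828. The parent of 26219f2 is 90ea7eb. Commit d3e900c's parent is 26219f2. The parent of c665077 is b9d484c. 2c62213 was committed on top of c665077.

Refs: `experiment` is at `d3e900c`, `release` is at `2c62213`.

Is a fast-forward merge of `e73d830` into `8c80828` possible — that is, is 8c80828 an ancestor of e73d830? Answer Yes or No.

Yes

A fast-forward from 8c80828 to e73d830 is possible iff 8c80828 is an ancestor of e73d830.
Ancestors of e73d830: {8c80828, e73d830}.
8c80828 is among them, so fast-forward is possible.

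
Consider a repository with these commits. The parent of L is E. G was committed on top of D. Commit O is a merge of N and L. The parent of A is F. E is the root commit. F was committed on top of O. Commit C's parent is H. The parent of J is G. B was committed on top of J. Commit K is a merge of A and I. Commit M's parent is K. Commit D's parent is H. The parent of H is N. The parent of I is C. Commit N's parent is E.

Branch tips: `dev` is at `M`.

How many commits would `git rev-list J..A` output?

Reachable from A: {A, E, F, L, N, O}.
Reachable from J: {D, E, G, H, J, N}.
In A's history but not J's: {A, F, L, O} — 4 commits.

4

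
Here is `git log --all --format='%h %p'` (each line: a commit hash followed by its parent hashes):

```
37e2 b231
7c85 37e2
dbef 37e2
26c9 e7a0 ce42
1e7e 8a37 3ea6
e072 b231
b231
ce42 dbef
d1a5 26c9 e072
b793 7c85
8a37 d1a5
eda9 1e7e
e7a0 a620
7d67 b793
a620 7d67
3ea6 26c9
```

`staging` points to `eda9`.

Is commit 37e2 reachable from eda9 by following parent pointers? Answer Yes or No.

Ancestors of eda9 (commits reachable by following parents): {1e7e, 26c9, 37e2, 3ea6, 7c85, 7d67, 8a37, a620, b231, b793, ce42, d1a5, dbef, e072, e7a0, eda9}.
37e2 is in that set, so it is an ancestor of eda9.

Yes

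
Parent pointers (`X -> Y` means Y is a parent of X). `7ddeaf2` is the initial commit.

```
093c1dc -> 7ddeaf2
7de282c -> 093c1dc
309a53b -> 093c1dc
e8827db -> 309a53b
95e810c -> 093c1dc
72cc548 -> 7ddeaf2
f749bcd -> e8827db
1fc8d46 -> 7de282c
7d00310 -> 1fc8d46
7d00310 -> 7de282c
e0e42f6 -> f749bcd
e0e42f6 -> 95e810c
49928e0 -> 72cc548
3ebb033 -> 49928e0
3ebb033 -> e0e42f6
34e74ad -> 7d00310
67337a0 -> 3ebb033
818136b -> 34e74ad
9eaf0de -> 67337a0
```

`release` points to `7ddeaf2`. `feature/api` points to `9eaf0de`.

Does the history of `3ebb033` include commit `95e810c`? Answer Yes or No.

Ancestors of 3ebb033 (commits reachable by following parents): {093c1dc, 309a53b, 3ebb033, 49928e0, 72cc548, 7ddeaf2, 95e810c, e0e42f6, e8827db, f749bcd}.
95e810c is in that set, so it is an ancestor of 3ebb033.

Yes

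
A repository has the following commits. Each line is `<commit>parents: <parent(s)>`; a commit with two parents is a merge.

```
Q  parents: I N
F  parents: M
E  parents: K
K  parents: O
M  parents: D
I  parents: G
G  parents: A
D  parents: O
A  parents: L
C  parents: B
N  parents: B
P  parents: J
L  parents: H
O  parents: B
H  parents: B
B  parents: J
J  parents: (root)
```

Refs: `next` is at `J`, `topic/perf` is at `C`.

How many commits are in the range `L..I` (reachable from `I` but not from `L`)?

3

Reachable from I: {A, B, G, H, I, J, L}.
Reachable from L: {B, H, J, L}.
In I's history but not L's: {A, G, I} — 3 commits.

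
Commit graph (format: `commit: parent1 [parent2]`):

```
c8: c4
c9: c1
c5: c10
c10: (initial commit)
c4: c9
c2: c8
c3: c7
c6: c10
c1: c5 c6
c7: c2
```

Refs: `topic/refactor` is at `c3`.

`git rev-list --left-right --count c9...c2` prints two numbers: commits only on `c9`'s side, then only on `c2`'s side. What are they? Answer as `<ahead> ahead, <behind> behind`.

0 ahead, 3 behind

Reachable from c9: {c1, c10, c5, c6, c9}.
Reachable from c2: {c1, c10, c2, c4, c5, c6, c8, c9}.
Only in c9's history (ahead): {} — 0.
Only in c2's history (behind): {c2, c4, c8} — 3.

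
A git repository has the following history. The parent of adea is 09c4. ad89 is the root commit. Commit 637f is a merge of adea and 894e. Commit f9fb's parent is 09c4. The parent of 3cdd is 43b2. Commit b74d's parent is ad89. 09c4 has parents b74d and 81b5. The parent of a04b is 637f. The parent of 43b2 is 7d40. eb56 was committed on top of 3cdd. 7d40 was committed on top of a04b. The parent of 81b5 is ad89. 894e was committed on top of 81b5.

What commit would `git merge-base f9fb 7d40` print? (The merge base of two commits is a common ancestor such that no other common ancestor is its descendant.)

Ancestors of f9fb: {09c4, 81b5, ad89, b74d, f9fb}.
Ancestors of 7d40: {09c4, 637f, 7d40, 81b5, 894e, a04b, ad89, adea, b74d}.
Common ancestors: {09c4, 81b5, ad89, b74d}.
Among these, 09c4 is not an ancestor of any other common ancestor — it is the merge base.

09c4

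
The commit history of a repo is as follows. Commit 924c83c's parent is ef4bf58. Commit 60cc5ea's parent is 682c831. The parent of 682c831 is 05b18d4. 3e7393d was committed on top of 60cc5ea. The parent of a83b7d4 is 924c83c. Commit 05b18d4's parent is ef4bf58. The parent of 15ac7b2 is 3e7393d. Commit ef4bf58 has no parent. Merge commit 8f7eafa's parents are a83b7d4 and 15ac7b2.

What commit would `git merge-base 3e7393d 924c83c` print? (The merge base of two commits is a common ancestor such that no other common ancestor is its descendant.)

Ancestors of 3e7393d: {05b18d4, 3e7393d, 60cc5ea, 682c831, ef4bf58}.
Ancestors of 924c83c: {924c83c, ef4bf58}.
Common ancestors: {ef4bf58}.
The only common ancestor is ef4bf58, so it is the merge base.

ef4bf58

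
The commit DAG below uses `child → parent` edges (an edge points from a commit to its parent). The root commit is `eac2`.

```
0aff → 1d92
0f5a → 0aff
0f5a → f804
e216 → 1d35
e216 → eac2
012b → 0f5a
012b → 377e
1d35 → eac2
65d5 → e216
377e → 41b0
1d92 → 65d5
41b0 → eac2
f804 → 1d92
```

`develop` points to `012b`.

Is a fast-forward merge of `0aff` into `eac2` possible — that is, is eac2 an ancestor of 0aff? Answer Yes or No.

Yes

A fast-forward from eac2 to 0aff is possible iff eac2 is an ancestor of 0aff.
Ancestors of 0aff: {0aff, 1d35, 1d92, 65d5, e216, eac2}.
eac2 is among them, so fast-forward is possible.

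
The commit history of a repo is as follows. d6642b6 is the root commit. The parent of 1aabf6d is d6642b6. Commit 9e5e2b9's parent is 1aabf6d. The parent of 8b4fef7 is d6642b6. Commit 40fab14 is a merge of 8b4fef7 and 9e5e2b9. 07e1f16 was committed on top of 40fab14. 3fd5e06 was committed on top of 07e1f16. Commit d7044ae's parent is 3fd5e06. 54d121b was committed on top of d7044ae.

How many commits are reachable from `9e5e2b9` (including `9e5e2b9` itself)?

Walking parent pointers from 9e5e2b9: reachable set = {1aabf6d, 9e5e2b9, d6642b6}.
That is 3 commits.

3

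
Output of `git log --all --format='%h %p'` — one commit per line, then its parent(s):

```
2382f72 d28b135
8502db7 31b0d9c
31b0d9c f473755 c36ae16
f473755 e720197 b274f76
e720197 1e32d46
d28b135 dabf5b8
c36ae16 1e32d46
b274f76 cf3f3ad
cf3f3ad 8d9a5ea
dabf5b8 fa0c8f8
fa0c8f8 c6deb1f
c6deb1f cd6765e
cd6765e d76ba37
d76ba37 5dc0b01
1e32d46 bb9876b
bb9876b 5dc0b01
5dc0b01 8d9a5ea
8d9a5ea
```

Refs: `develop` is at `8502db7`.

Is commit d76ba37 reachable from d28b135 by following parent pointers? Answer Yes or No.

Yes

Ancestors of d28b135 (commits reachable by following parents): {5dc0b01, 8d9a5ea, c6deb1f, cd6765e, d28b135, d76ba37, dabf5b8, fa0c8f8}.
d76ba37 is in that set, so it is an ancestor of d28b135.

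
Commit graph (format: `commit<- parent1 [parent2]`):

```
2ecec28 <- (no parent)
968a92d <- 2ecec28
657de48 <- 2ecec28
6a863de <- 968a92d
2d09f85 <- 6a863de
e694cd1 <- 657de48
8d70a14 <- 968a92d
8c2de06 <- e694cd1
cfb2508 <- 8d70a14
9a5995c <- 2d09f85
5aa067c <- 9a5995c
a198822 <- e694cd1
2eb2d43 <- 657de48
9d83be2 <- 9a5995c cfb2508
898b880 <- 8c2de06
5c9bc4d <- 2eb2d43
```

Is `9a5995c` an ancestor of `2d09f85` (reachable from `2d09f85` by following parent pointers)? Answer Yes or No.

Ancestors of 2d09f85: {2d09f85, 2ecec28, 6a863de, 968a92d}.
9a5995c is not in that set, so it is not an ancestor of 2d09f85.

No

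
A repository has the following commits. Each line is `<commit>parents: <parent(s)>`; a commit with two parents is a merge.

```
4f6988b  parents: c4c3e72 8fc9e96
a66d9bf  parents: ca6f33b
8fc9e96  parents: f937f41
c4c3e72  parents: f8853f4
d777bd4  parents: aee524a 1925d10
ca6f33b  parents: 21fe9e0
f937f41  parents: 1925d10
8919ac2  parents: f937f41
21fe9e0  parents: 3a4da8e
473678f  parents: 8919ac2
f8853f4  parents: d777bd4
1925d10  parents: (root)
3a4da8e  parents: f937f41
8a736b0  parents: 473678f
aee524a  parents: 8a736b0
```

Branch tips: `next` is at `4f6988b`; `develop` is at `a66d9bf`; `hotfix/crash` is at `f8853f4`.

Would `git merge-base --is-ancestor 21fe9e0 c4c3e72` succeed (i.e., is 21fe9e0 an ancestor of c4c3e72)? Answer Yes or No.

No

Ancestors of c4c3e72: {1925d10, 473678f, 8919ac2, 8a736b0, aee524a, c4c3e72, d777bd4, f8853f4, f937f41}.
21fe9e0 is not in that set, so it is not an ancestor of c4c3e72.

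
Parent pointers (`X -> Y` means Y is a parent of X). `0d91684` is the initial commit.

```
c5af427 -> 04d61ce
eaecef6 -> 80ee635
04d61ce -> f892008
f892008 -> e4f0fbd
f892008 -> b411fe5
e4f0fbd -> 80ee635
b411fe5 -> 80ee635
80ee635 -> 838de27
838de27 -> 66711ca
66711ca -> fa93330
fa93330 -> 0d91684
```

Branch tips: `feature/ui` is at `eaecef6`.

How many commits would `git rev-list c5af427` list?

Walking parent pointers from c5af427: reachable set = {04d61ce, 0d91684, 66711ca, 80ee635, 838de27, b411fe5, c5af427, e4f0fbd, f892008, fa93330}.
That is 10 commits.

10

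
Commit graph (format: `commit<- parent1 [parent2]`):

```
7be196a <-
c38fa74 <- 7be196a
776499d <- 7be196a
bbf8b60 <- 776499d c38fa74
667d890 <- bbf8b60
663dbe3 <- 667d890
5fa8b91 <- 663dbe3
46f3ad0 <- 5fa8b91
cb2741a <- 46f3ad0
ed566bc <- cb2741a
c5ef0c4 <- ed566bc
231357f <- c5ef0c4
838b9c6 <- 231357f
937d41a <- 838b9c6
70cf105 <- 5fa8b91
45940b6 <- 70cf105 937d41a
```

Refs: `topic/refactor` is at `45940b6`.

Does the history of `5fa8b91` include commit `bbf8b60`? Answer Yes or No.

Yes

Ancestors of 5fa8b91 (commits reachable by following parents): {5fa8b91, 663dbe3, 667d890, 776499d, 7be196a, bbf8b60, c38fa74}.
bbf8b60 is in that set, so it is an ancestor of 5fa8b91.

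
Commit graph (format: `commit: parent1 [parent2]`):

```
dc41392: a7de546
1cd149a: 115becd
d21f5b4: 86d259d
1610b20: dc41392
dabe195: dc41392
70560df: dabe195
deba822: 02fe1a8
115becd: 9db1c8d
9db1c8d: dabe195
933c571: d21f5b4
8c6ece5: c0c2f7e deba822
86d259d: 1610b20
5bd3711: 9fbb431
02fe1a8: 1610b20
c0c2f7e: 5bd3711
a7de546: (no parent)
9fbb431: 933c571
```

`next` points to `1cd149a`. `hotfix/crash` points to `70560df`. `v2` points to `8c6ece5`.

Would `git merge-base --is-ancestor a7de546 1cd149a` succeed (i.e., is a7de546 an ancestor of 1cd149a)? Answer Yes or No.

Yes

Ancestors of 1cd149a (commits reachable by following parents): {115becd, 1cd149a, 9db1c8d, a7de546, dabe195, dc41392}.
a7de546 is in that set, so it is an ancestor of 1cd149a.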